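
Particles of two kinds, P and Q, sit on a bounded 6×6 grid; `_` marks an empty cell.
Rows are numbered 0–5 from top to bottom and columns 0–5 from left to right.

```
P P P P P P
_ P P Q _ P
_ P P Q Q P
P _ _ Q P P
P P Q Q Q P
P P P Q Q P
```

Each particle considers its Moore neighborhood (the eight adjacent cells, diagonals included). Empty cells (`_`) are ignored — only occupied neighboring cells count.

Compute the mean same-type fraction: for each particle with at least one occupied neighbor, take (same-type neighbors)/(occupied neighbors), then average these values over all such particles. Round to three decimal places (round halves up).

0.711

Row 0: (0,0)P 2/2 · (0,1)P 4/4 · (0,2)P 4/5 · (0,3)P 3/4 · (0,4)P 3/4 · (0,5)P 2/2
Row 1: (1,1)P 6/6 · (1,2)P 6/8 · (1,3)Q 2/7 · (1,5)P 3/4
Row 2: (2,1)P 4/4 · (2,2)P 3/6 · (2,3)Q 3/6 · (2,4)Q 3/7 · (2,5)P 3/4
Row 3: (3,0)P 3/3 · (3,3)Q 5/7 · (3,4)P 3/8 · (3,5)P 3/5
Row 4: (4,0)P 4/4 · (4,1)P 5/6 · (4,2)Q 3/6 · (4,3)Q 5/7 · (4,4)Q 4/8 · (4,5)P 3/5
Row 5: (5,0)P 3/3 · (5,1)P 4/5 · (5,2)P 2/5 · (5,3)Q 4/5 · (5,4)Q 3/5 · (5,5)P 1/3
Sum over 31 particles: 2/2 + 4/4 + 4/5 + 3/4 + 3/4 + 2/2 + 6/6 + 6/8 + 2/7 + 3/4 + 4/4 + 3/6 + 3/6 + 3/7 + 3/4 + 3/3 + 5/7 + 3/8 + 3/5 + 4/4 + 5/6 + 3/6 + 5/7 + 4/8 + 3/5 + 3/3 + 4/5 + 2/5 + 4/5 + 3/5 + 1/3 = 18509/840; mean = 18509/840 ÷ 31 = 18509/26040 = 0.710791… → 0.711.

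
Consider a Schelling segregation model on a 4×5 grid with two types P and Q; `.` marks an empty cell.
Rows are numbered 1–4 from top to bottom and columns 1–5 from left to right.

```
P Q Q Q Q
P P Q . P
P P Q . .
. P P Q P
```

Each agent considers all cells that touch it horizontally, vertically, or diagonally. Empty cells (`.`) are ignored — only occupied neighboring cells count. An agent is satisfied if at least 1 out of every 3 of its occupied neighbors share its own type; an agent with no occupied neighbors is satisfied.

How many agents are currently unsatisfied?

2

(1,1)P 2/3 satisfied
(1,2)Q 2/5 satisfied
(1,3)Q 3/4 satisfied
(1,4)Q 3/4 satisfied
(1,5)Q 1/2 satisfied
(2,1)P 4/5 satisfied
(2,2)P 4/8 satisfied
(2,3)Q 4/6 satisfied
(2,5)P 0/2 not
(3,1)P 4/4 satisfied
(3,2)P 5/7 satisfied
(3,3)Q 2/6 satisfied
(4,2)P 3/4 satisfied
(4,3)P 2/4 satisfied
(4,4)Q 1/3 satisfied
(4,5)P 0/1 not
Unsatisfied: (2,5), (4,5) — 2 in total.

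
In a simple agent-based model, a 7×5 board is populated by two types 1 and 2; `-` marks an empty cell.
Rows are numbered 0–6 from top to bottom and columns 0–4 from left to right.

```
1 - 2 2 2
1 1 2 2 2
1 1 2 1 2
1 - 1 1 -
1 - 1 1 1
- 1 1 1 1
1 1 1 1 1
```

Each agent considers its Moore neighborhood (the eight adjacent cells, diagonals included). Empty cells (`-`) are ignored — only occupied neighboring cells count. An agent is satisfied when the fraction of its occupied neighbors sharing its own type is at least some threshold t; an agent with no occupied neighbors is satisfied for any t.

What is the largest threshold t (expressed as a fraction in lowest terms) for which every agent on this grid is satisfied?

2/7

Row 0: (0,0)1 2/2 · (0,2)2 3/4 · (0,3)2 5/5 · (0,4)2 3/3
Row 1: (1,0)1 4/4 · (1,1)1 4/7 · (1,2)2 4/7 · (1,3)2 7/8 · (1,4)2 4/5
Row 2: (2,0)1 4/4 · (2,1)1 5/7 · (2,2)2 2/7 · (2,3)1 2/7 · (2,4)2 2/4
Row 3: (3,0)1 3/3 · (3,2)1 5/6 · (3,3)1 5/7
Row 4: (4,0)1 2/2 · (4,2)1 6/6 · (4,3)1 7/7 · (4,4)1 4/4
Row 5: (5,1)1 6/6 · (5,2)1 7/7 · (5,3)1 8/8 · (5,4)1 5/5
Row 6: (6,0)1 2/2 · (6,1)1 4/4 · (6,2)1 5/5 · (6,3)1 5/5 · (6,4)1 3/3
The smallest same-type fraction is 2/7 at (2,2), which reduces to 2/7. Any threshold above that leaves this agent unsatisfied.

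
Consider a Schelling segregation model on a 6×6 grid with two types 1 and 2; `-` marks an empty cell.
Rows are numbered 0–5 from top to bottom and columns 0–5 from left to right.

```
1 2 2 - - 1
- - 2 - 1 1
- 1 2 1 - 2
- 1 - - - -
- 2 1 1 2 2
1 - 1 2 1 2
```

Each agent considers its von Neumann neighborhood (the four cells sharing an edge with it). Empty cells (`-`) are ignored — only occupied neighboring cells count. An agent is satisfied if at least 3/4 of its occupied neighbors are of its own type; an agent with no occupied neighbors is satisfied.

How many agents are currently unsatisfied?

16

Row 0: (0,0)1 0/1 ✗ · (0,1)2 1/2 ✗ · (0,2)2 2/2 ✓ · (0,5)1 1/1 ✓
Row 1: (1,2)2 2/2 ✓ · (1,4)1 1/1 ✓ · (1,5)1 2/3 ✗
Row 2: (2,1)1 1/2 ✗ · (2,2)2 1/3 ✗ · (2,3)1 0/1 ✗ · (2,5)2 0/1 ✗
Row 3: (3,1)1 1/2 ✗
Row 4: (4,1)2 0/2 ✗ · (4,2)1 2/3 ✗ · (4,3)1 1/3 ✗ · (4,4)2 1/3 ✗ · (4,5)2 2/2 ✓
Row 5: (5,0)1 0/0 ✓ · (5,2)1 1/2 ✗ · (5,3)2 0/3 ✗ · (5,4)1 0/3 ✗ · (5,5)2 1/2 ✗
Unsatisfied: (0,0), (0,1), (1,5), (2,1), (2,2), (2,3), (2,5), (3,1), (4,1), (4,2), (4,3), (4,4), (5,2), (5,3), (5,4), (5,5) — 16 in total.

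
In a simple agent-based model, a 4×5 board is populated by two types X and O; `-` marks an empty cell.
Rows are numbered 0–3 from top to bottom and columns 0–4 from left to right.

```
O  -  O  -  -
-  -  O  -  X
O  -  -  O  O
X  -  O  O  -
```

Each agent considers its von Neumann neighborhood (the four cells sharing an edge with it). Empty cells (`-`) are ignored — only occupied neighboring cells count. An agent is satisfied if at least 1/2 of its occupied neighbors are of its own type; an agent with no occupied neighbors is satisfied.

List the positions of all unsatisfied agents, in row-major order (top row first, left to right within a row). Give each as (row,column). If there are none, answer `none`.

(1,4), (2,0), (3,0)

(0,0)O 0/0 ok
(0,2)O 1/1 ok
(1,2)O 1/1 ok
(1,4)X 0/1 unhappy
(2,0)O 0/1 unhappy
(2,3)O 2/2 ok
(2,4)O 1/2 ok
(3,0)X 0/1 unhappy
(3,2)O 1/1 ok
(3,3)O 2/2 ok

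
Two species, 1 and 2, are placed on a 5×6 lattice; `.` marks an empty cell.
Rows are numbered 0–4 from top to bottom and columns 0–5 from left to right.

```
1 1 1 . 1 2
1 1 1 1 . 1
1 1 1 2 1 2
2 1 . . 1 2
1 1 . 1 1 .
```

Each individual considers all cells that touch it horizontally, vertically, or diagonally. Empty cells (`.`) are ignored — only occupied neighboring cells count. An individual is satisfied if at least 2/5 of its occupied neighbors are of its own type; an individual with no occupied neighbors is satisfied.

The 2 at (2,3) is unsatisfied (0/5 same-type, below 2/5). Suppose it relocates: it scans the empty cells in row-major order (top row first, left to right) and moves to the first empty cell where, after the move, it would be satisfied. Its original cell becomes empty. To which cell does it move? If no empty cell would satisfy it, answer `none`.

none

Vacating (2,3). Empty cells in order:
  (0,3): 0/4 same-type → still unsatisfied.
  (1,4): 2/6 same-type → still unsatisfied.
  (3,2): 0/5 same-type → still unsatisfied.
  (3,3): 0/5 same-type → still unsatisfied.
  (4,2): 0/3 same-type → still unsatisfied.
  (4,5): 1/3 same-type → still unsatisfied.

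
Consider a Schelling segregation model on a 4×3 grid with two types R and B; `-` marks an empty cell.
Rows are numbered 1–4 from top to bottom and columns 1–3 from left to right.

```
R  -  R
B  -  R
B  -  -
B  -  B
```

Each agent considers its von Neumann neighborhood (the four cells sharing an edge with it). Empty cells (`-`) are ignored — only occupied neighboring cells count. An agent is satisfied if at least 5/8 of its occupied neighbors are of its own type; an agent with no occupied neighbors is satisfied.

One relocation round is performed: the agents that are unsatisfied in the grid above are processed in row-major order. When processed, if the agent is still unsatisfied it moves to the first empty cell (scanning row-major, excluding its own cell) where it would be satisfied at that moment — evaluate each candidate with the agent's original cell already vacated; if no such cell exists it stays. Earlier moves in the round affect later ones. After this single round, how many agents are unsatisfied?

0

Initially unsatisfied (in order): (1,1), (2,1).
  (1,1) → (1,2).
  (2,1): now satisfied by earlier moves; stays.
Resulting grid:
- R R
B - R
B - -
B - B
All satisfied now.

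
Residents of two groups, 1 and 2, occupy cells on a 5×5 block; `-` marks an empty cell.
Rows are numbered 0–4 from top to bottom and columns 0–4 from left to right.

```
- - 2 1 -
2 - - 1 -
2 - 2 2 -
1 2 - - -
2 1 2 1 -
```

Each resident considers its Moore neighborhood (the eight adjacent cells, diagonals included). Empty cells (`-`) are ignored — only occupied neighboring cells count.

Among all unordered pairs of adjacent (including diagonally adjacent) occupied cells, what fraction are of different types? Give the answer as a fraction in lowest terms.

Scan each occupied cell's neighbors to the right and below (and the two forward diagonals) so each pair is counted once.
Row 0: 2(0,2)–1(0,3)≠ 2(0,2)–1(1,3)≠ 1(0,3)–1(1,3)=  → 2/3 unlike.
Row 1: 2(1,0)–2(2,0)= 1(1,3)–2(2,3)≠ 1(1,3)–2(2,2)≠  → 2/3 unlike.
Row 2: 2(2,0)–1(3,0)≠ 2(2,0)–2(3,1)= 2(2,2)–2(2,3)= 2(2,2)–2(3,1)=  → 1/4 unlike.
Row 3: 1(3,0)–2(3,1)≠ 1(3,0)–2(4,0)≠ 1(3,0)–1(4,1)= 2(3,1)–1(4,1)≠ 2(3,1)–2(4,2)= 2(3,1)–2(4,0)=  → 3/6 unlike.
Row 4: 2(4,0)–1(4,1)≠ 1(4,1)–2(4,2)≠ 2(4,2)–1(4,3)≠  → 3/3 unlike.
Total adjacent occupied pairs: 19; unlike-type pairs: 11.
11/19 is already in lowest terms.

11/19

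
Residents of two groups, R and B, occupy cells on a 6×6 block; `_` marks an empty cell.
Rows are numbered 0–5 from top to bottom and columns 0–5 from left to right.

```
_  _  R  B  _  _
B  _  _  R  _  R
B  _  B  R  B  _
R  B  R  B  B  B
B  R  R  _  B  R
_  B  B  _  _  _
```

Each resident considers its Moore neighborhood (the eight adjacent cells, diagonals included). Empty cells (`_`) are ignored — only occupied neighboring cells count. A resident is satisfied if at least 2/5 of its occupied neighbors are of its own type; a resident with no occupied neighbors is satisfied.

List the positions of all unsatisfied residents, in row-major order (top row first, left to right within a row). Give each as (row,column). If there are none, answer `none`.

Row 0: (0,2)R 1/2 ok · (0,3)B 0/2 unhappy
Row 1: (1,0)B 1/1 ok · (1,3)R 2/5 ok · (1,5)R 0/1 unhappy
Row 2: (2,0)B 2/3 ok · (2,2)B 2/5 ok · (2,3)R 2/6 unhappy · (2,4)B 3/6 ok
Row 3: (3,0)R 1/4 unhappy · (3,1)B 3/7 ok · (3,2)R 3/6 ok · (3,3)B 4/7 ok · (3,4)B 4/6 ok · (3,5)B 3/4 ok
Row 4: (4,0)B 2/4 ok · (4,1)R 3/7 ok · (4,2)R 2/6 unhappy · (4,4)B 3/4 ok · (4,5)R 0/3 unhappy
Row 5: (5,1)B 2/4 ok · (5,2)B 1/3 unhappy

(0,3), (1,5), (2,3), (3,0), (4,2), (4,5), (5,2)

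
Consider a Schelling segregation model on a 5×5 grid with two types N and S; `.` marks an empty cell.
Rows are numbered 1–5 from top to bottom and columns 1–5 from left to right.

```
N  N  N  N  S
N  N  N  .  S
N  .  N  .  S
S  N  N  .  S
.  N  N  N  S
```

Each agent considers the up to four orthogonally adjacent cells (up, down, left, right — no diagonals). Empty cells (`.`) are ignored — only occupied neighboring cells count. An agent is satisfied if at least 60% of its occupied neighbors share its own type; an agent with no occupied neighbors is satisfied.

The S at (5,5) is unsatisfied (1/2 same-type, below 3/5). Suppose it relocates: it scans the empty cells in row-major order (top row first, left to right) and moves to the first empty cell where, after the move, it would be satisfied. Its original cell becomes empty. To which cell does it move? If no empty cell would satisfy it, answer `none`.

none

Vacating (5,5). Empty cells in order:
  (2,4): 1/3 same-type → still unsatisfied.
  (3,2): 0/4 same-type → still unsatisfied.
  (3,4): 1/2 same-type → still unsatisfied.
  (4,4): 1/3 same-type → still unsatisfied.
  (5,1): 1/2 same-type → still unsatisfied.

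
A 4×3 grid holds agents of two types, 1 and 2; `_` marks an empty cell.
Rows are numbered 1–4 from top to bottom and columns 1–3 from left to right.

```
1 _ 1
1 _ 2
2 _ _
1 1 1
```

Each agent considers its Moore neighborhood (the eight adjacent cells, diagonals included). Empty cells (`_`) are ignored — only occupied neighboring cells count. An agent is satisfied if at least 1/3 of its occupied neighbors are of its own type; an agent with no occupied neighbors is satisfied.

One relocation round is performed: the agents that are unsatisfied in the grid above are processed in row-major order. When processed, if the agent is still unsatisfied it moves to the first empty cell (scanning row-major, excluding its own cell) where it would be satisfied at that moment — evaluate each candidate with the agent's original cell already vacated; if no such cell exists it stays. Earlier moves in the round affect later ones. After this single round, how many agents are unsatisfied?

0

Initially unsatisfied (in order): (1,3), (2,3), (3,1).
  (1,3) → (1,2).
  (2,3): no empty cell satisfies it; stays.
  (3,1) → (1,3).
Resulting grid:
1 1 2
1 _ 2
_ _ _
1 1 1
All satisfied now.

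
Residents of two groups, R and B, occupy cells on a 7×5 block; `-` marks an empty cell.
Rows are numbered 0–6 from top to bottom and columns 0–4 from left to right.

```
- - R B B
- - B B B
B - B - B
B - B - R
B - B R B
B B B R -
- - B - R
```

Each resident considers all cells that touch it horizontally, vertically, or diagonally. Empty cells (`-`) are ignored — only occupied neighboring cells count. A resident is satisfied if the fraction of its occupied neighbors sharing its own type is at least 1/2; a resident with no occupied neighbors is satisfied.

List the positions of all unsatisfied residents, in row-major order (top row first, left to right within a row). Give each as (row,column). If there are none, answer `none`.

Row 0: (0,2)R 0/3 unhappy · (0,3)B 4/5 ok · (0,4)B 3/3 ok
Row 1: (1,2)B 3/4 ok · (1,3)B 6/7 ok · (1,4)B 4/4 ok
Row 2: (2,0)B 1/1 ok · (2,2)B 3/3 ok · (2,4)B 2/3 ok
Row 3: (3,0)B 2/2 ok · (3,2)B 2/3 ok · (3,4)R 1/3 unhappy
Row 4: (4,0)B 3/3 ok · (4,2)B 3/5 ok · (4,3)R 2/6 unhappy · (4,4)B 0/3 unhappy
Row 5: (5,0)B 2/2 ok · (5,1)B 5/5 ok · (5,2)B 3/5 ok · (5,3)R 2/6 unhappy
Row 6: (6,2)B 2/3 ok · (6,4)R 1/1 ok

(0,2), (3,4), (4,3), (4,4), (5,3)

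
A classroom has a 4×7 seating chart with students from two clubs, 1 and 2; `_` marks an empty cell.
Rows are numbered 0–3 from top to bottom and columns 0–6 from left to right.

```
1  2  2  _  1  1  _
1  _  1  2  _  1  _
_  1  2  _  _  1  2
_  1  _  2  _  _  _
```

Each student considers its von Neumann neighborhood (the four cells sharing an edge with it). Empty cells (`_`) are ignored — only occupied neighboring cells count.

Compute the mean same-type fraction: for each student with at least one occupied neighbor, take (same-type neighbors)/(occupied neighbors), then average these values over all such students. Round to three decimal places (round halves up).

0.536

Row 0: (0,0)1 1/2 · (0,1)2 1/2 · (0,2)2 1/2 · (0,4)1 1/1 · (0,5)1 2/2
Row 1: (1,0)1 1/1 · (1,2)1 0/3 · (1,3)2 0/1 · (1,5)1 2/2
Row 2: (2,1)1 1/2 · (2,2)2 0/2 · (2,5)1 1/2 · (2,6)2 0/1
Row 3: (3,1)1 1/1 · (3,3)2 — no occupied neighbors
Sum over 14 students: 1/2 + 1/2 + 1/2 + 1/1 + 2/2 + 1/1 + 0/3 + 0/1 + 2/2 + 1/2 + 0/2 + 1/2 + 0/1 + 1/1 = 15/2; mean = 15/2 ÷ 14 = 15/28 = 0.535714… → 0.536.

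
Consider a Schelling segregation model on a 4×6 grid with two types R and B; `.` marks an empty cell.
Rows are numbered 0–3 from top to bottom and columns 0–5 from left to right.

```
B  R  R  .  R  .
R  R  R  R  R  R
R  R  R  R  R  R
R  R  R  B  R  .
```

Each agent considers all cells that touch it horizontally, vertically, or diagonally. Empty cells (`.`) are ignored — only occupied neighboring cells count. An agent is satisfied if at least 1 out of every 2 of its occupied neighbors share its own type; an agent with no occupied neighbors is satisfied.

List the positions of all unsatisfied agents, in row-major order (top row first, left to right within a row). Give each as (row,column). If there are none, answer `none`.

(0,0), (3,3)

Row 0: (0,0)B 0/3 not · (0,1)R 4/5 satisfied · (0,2)R 4/4 satisfied · (0,4)R 3/3 satisfied
Row 1: (1,0)R 4/5 satisfied · (1,1)R 7/8 satisfied · (1,2)R 7/7 satisfied · (1,3)R 7/7 satisfied · (1,4)R 6/6 satisfied · (1,5)R 4/4 satisfied
Row 2: (2,0)R 5/5 satisfied · (2,1)R 8/8 satisfied · (2,2)R 7/8 satisfied · (2,3)R 7/8 satisfied · (2,4)R 6/7 satisfied · (2,5)R 4/4 satisfied
Row 3: (3,0)R 3/3 satisfied · (3,1)R 5/5 satisfied · (3,2)R 4/5 satisfied · (3,3)B 0/5 not · (3,4)R 3/4 satisfied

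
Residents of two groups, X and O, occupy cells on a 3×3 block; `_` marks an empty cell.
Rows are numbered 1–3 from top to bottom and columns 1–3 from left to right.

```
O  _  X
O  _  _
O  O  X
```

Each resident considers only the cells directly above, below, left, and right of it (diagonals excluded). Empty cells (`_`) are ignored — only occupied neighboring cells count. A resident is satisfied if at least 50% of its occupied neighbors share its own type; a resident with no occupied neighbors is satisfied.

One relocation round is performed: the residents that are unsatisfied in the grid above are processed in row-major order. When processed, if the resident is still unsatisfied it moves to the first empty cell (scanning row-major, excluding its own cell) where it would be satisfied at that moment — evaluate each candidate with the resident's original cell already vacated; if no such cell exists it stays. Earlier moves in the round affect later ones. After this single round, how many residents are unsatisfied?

0

Initially unsatisfied (in order): (3,3).
  (3,3) → (1,2).
Resulting grid:
O X X
O _ _
O O _
All satisfied now.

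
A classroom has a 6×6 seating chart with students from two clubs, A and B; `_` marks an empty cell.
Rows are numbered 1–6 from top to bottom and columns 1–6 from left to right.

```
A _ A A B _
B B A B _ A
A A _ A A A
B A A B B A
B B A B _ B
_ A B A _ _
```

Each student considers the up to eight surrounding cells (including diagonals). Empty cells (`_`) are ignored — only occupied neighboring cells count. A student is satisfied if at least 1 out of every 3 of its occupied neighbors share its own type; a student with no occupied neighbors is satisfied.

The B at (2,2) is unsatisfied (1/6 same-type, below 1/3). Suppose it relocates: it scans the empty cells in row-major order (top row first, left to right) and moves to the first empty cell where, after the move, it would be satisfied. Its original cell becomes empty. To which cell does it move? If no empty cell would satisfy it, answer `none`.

(1,6)

Vacating (2,2). Empty cells in order:
  (1,2): 1/4 same-type → still unsatisfied.
  (1,6): 1/2 same-type → satisfied — stop here.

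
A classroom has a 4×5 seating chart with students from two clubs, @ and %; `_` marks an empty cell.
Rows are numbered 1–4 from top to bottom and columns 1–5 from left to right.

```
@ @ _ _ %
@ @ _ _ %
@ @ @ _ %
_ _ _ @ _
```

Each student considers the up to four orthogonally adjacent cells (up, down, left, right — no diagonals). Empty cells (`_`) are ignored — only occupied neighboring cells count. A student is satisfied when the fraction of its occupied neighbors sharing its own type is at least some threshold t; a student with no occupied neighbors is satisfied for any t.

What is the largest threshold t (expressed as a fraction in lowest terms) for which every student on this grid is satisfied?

(1,1)@ 2/2
(1,2)@ 2/2
(1,5)% 1/1
(2,1)@ 3/3
(2,2)@ 3/3
(2,5)% 2/2
(3,1)@ 2/2
(3,2)@ 3/3
(3,3)@ 1/1
(3,5)% 1/1
(4,4)@ — no occupied neighbors
The smallest same-type fraction is 2/2 at (1,1), which reduces to 1/1. Any threshold above that leaves this student unsatisfied.

1/1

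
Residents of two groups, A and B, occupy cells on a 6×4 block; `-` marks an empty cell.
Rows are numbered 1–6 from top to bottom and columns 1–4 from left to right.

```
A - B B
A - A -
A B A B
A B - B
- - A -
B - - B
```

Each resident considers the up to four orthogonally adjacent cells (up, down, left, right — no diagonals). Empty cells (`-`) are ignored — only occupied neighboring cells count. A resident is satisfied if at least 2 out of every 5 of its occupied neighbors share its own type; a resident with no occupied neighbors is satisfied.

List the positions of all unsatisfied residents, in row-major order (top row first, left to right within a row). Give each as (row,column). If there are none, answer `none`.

(1,1)A 1/1 ✓
(1,3)B 1/2 ✓
(1,4)B 1/1 ✓
(2,1)A 2/2 ✓
(2,3)A 1/2 ✓
(3,1)A 2/3 ✓
(3,2)B 1/3 ✗
(3,3)A 1/3 ✗
(3,4)B 1/2 ✓
(4,1)A 1/2 ✓
(4,2)B 1/2 ✓
(4,4)B 1/1 ✓
(5,3)A 0/0 ✓
(6,1)B 0/0 ✓
(6,4)B 0/0 ✓

(3,2), (3,3)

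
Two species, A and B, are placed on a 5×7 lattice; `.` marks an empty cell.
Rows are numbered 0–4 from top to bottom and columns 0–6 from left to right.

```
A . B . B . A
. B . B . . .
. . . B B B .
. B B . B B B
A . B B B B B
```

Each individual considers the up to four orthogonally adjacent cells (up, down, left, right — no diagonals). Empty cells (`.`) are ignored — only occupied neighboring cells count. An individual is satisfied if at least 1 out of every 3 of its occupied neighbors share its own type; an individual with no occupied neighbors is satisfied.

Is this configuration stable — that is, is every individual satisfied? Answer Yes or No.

Yes

Row 0: (0,0)A 0/0 ok · (0,2)B 0/0 ok · (0,4)B 0/0 ok · (0,6)A 0/0 ok
Row 1: (1,1)B 0/0 ok · (1,3)B 1/1 ok
Row 2: (2,3)B 2/2 ok · (2,4)B 3/3 ok · (2,5)B 2/2 ok
Row 3: (3,1)B 1/1 ok · (3,2)B 2/2 ok · (3,4)B 3/3 ok · (3,5)B 4/4 ok · (3,6)B 2/2 ok
Row 4: (4,0)A 0/0 ok · (4,2)B 2/2 ok · (4,3)B 2/2 ok · (4,4)B 3/3 ok · (4,5)B 3/3 ok · (4,6)B 2/2 ok
All meet the threshold, so the configuration is stable.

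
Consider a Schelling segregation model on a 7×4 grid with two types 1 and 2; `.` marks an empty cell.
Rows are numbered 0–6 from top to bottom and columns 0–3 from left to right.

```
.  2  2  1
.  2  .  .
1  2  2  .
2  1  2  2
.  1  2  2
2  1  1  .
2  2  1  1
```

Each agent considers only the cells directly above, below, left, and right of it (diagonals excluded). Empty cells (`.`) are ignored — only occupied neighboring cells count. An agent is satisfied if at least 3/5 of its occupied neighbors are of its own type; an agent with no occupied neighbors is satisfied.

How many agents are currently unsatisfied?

(0,1)2 2/2 ✓
(0,2)2 1/2 ✗
(0,3)1 0/1 ✗
(1,1)2 2/2 ✓
(2,0)1 0/2 ✗
(2,1)2 2/4 ✗
(2,2)2 2/2 ✓
(3,0)2 0/2 ✗
(3,1)1 1/4 ✗
(3,2)2 3/4 ✓
(3,3)2 2/2 ✓
(4,1)1 2/3 ✓
(4,2)2 2/4 ✗
(4,3)2 2/2 ✓
(5,0)2 1/2 ✗
(5,1)1 2/4 ✗
(5,2)1 2/3 ✓
(6,0)2 2/2 ✓
(6,1)2 1/3 ✗
(6,2)1 2/3 ✓
(6,3)1 1/1 ✓
Unsatisfied: (0,2), (0,3), (2,0), (2,1), (3,0), (3,1), (4,2), (5,0), (5,1), (6,1) — 10 in total.

10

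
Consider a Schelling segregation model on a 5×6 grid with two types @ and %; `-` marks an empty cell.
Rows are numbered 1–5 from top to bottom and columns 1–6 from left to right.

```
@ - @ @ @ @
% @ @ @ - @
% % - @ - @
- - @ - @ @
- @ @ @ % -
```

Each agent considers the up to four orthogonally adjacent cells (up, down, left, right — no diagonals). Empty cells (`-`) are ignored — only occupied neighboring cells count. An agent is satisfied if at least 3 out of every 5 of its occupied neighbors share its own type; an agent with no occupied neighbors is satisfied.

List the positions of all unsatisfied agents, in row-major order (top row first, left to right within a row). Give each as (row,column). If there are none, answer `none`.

(1,1), (2,1), (2,2), (3,2), (4,5), (5,4), (5,5)

(1,1)@ 0/1 ✗
(1,3)@ 2/2 ✓
(1,4)@ 3/3 ✓
(1,5)@ 2/2 ✓
(1,6)@ 2/2 ✓
(2,1)% 1/3 ✗
(2,2)@ 1/3 ✗
(2,3)@ 3/3 ✓
(2,4)@ 3/3 ✓
(2,6)@ 2/2 ✓
(3,1)% 2/2 ✓
(3,2)% 1/2 ✗
(3,4)@ 1/1 ✓
(3,6)@ 2/2 ✓
(4,3)@ 1/1 ✓
(4,5)@ 1/2 ✗
(4,6)@ 2/2 ✓
(5,2)@ 1/1 ✓
(5,3)@ 3/3 ✓
(5,4)@ 1/2 ✗
(5,5)% 0/2 ✗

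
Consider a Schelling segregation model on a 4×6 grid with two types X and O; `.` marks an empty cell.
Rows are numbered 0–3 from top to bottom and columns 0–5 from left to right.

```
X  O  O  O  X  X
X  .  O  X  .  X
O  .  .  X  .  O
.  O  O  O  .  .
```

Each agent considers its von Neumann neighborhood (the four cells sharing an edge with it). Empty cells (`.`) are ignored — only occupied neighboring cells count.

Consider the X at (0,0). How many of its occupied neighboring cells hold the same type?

1

Occupied neighbors of (0,0): (1,0)=X, (0,1)=O.
Same type (X): 1 of 2.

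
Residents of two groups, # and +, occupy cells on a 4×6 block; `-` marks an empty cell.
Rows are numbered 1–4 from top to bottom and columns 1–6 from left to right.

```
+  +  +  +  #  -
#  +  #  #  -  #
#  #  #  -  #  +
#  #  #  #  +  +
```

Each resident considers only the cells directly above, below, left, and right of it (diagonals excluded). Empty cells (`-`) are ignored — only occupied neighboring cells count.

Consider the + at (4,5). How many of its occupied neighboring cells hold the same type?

1

Occupied neighbors of (4,5): (3,5)=#, (4,4)=#, (4,6)=+.
Same type (+): 1 of 3.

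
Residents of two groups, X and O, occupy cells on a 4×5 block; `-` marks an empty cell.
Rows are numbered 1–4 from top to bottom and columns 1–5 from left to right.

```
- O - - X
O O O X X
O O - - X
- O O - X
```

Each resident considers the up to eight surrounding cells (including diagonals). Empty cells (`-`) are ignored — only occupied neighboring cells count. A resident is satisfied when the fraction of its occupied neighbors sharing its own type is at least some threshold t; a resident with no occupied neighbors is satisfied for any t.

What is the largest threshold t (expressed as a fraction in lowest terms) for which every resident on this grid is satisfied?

3/4

(1,2)O 3/3
(1,5)X 2/2
(2,1)O 4/4
(2,2)O 5/5
(2,3)O 3/4
(2,4)X 3/4
(2,5)X 3/3
(3,1)O 4/4
(3,2)O 6/6
(3,5)X 3/3
(4,2)O 3/3
(4,3)O 2/2
(4,5)X 1/1
The smallest same-type fraction is 3/4 at (2,3), which reduces to 3/4. Any threshold above that leaves this resident unsatisfied.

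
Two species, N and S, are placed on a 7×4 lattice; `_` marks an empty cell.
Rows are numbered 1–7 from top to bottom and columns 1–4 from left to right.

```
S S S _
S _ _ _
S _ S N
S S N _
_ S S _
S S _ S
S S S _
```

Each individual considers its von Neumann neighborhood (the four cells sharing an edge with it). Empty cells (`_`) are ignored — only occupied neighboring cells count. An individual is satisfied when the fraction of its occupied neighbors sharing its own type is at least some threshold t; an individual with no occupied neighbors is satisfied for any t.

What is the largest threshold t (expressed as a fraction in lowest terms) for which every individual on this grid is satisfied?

(1,1)S 2/2
(1,2)S 2/2
(1,3)S 1/1
(2,1)S 2/2
(3,1)S 2/2
(3,3)S 0/2
(3,4)N 0/1
(4,1)S 2/2
(4,2)S 2/3
(4,3)N 0/3
(5,2)S 3/3
(5,3)S 1/2
(6,1)S 2/2
(6,2)S 3/3
(6,4)S — no occupied neighbors
(7,1)S 2/2
(7,2)S 3/3
(7,3)S 1/1
The smallest same-type fraction is 0/2 at (3,3), which reduces to 0/1. Any threshold above that leaves this individual unsatisfied.

0/1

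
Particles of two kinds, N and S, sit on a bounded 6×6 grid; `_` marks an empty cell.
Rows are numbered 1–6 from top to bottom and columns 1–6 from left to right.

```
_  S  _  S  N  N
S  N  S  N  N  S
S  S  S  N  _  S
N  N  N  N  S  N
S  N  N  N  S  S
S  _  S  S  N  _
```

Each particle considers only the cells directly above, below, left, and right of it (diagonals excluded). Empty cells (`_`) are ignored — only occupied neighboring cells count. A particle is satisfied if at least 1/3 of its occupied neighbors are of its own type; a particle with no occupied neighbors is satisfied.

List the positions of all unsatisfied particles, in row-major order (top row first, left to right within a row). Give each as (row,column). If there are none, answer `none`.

(1,2), (1,4), (2,2), (4,6), (6,5)

(1,2)S 0/1 ✗
(1,4)S 0/2 ✗
(1,5)N 2/3 ✓
(1,6)N 1/2 ✓
(2,1)S 1/2 ✓
(2,2)N 0/4 ✗
(2,3)S 1/3 ✓
(2,4)N 2/4 ✓
(2,5)N 2/3 ✓
(2,6)S 1/3 ✓
(3,1)S 2/3 ✓
(3,2)S 2/4 ✓
(3,3)S 2/4 ✓
(3,4)N 2/3 ✓
(3,6)S 1/2 ✓
(4,1)N 1/3 ✓
(4,2)N 3/4 ✓
(4,3)N 3/4 ✓
(4,4)N 3/4 ✓
(4,5)S 1/3 ✓
(4,6)N 0/3 ✗
(5,1)S 1/3 ✓
(5,2)N 2/3 ✓
(5,3)N 3/4 ✓
(5,4)N 2/4 ✓
(5,5)S 2/4 ✓
(5,6)S 1/2 ✓
(6,1)S 1/1 ✓
(6,3)S 1/2 ✓
(6,4)S 1/3 ✓
(6,5)N 0/2 ✗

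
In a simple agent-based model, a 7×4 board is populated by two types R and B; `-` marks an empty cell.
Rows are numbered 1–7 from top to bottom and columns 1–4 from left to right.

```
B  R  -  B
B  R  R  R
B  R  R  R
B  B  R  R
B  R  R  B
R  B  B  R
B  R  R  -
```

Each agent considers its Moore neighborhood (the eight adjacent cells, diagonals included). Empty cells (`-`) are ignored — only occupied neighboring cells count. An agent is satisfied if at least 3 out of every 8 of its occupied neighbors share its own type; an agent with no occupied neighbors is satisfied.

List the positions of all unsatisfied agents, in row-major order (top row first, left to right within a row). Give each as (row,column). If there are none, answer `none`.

Row 1: (1,1)B 1/3 ✗ · (1,2)R 2/4 ✓ · (1,4)B 0/2 ✗
Row 2: (2,1)B 2/5 ✓ · (2,2)R 4/7 ✓ · (2,3)R 6/7 ✓ · (2,4)R 3/4 ✓
Row 3: (3,1)B 3/5 ✓ · (3,2)R 4/8 ✓ · (3,3)R 7/8 ✓ · (3,4)R 5/5 ✓
Row 4: (4,1)B 3/5 ✓ · (4,2)B 3/8 ✓ · (4,3)R 6/8 ✓ · (4,4)R 4/5 ✓
Row 5: (5,1)B 3/5 ✓ · (5,2)R 3/8 ✓ · (5,3)R 4/8 ✓ · (5,4)B 1/5 ✗
Row 6: (6,1)R 2/5 ✓ · (6,2)B 3/8 ✓ · (6,3)B 2/7 ✗ · (6,4)R 2/4 ✓
Row 7: (7,1)B 1/3 ✗ · (7,2)R 2/5 ✓ · (7,3)R 2/4 ✓

(1,1), (1,4), (5,4), (6,3), (7,1)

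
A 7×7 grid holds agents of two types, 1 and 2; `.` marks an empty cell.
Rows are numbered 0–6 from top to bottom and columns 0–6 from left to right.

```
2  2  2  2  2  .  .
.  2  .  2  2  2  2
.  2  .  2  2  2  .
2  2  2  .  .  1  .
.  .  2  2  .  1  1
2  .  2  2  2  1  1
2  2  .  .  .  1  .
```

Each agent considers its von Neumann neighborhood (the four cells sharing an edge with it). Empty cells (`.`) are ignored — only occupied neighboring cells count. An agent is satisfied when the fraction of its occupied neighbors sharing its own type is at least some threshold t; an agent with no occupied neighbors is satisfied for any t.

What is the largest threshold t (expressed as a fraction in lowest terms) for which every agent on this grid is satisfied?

1/2

Row 0: (0,0)2 1/1 · (0,1)2 3/3 · (0,2)2 2/2 · (0,3)2 3/3 · (0,4)2 2/2
Row 1: (1,1)2 2/2 · (1,3)2 3/3 · (1,4)2 4/4 · (1,5)2 3/3 · (1,6)2 1/1
Row 2: (2,1)2 2/2 · (2,3)2 2/2 · (2,4)2 3/3 · (2,5)2 2/3
Row 3: (3,0)2 1/1 · (3,1)2 3/3 · (3,2)2 2/2 · (3,5)1 1/2
Row 4: (4,2)2 3/3 · (4,3)2 2/2 · (4,5)1 3/3 · (4,6)1 2/2
Row 5: (5,0)2 1/1 · (5,2)2 2/2 · (5,3)2 3/3 · (5,4)2 1/2 · (5,5)1 3/4 · (5,6)1 2/2
Row 6: (6,0)2 2/2 · (6,1)2 1/1 · (6,5)1 1/1
The smallest same-type fraction is 1/2 at (3,5), which reduces to 1/2. Any threshold above that leaves this agent unsatisfied.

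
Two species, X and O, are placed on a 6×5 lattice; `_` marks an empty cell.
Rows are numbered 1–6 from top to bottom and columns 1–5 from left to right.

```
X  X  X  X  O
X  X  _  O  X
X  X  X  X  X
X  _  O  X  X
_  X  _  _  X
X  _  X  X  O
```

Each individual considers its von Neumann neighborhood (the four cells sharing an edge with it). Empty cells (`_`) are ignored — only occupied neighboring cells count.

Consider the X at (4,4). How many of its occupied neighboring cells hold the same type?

2

Occupied neighbors of (4,4): (3,4)=X, (4,3)=O, (4,5)=X.
Same type (X): 2 of 3.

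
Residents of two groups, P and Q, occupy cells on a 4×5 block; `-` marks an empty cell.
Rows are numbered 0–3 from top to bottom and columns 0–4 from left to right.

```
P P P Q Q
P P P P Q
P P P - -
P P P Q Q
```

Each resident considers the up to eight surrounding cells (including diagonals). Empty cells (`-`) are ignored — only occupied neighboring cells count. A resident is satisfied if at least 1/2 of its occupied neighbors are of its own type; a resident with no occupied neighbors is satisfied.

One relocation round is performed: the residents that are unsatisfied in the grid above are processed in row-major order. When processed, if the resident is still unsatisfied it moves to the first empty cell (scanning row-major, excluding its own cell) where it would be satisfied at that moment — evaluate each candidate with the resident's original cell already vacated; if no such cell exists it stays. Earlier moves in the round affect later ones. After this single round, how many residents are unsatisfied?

0

Initially unsatisfied (in order): (0,3), (3,3).
  (0,3) → (2,4).
  (3,3): now satisfied by earlier moves; stays.
Resulting grid:
P P P - Q
P P P P Q
P P P - Q
P P P Q Q
All satisfied now.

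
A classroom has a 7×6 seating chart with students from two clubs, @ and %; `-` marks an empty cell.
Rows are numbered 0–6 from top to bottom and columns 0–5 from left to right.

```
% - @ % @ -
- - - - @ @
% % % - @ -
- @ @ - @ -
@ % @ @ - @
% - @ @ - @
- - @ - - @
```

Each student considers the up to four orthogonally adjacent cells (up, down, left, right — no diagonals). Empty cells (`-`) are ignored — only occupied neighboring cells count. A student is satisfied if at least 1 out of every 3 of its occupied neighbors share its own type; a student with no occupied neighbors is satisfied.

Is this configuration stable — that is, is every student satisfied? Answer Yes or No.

(0,0)% 0/0 ✓
(0,2)@ 0/1 ✗
(0,3)% 0/2 ✗
(0,4)@ 1/2 ✓
(1,4)@ 3/3 ✓
(1,5)@ 1/1 ✓
(2,0)% 1/1 ✓
(2,1)% 2/3 ✓
(2,2)% 1/2 ✓
(2,4)@ 2/2 ✓
(3,1)@ 1/3 ✓
(3,2)@ 2/3 ✓
(3,4)@ 1/1 ✓
(4,0)@ 0/2 ✗
(4,1)% 0/3 ✗
(4,2)@ 3/4 ✓
(4,3)@ 2/2 ✓
(4,5)@ 1/1 ✓
(5,0)% 0/1 ✗
(5,2)@ 3/3 ✓
(5,3)@ 2/2 ✓
(5,5)@ 2/2 ✓
(6,2)@ 1/1 ✓
(6,5)@ 1/1 ✓
For instance (0,2) has only 0/1 same-type neighbors, below 1/3.

No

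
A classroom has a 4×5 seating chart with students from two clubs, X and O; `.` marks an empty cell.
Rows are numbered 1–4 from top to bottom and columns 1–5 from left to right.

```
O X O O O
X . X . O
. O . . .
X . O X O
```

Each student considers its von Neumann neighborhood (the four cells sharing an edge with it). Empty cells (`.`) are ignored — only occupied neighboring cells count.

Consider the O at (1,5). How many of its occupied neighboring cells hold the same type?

2

Occupied neighbors of (1,5): (2,5)=O, (1,4)=O.
Same type (O): 2 of 2.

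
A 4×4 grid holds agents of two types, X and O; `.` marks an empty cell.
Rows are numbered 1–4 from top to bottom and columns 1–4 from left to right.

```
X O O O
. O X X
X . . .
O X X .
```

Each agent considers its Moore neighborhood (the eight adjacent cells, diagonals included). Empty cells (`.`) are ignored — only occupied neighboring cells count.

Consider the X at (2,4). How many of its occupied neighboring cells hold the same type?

1

Occupied neighbors of (2,4): (1,3)=O, (1,4)=O, (2,3)=X.
Same type (X): 1 of 3.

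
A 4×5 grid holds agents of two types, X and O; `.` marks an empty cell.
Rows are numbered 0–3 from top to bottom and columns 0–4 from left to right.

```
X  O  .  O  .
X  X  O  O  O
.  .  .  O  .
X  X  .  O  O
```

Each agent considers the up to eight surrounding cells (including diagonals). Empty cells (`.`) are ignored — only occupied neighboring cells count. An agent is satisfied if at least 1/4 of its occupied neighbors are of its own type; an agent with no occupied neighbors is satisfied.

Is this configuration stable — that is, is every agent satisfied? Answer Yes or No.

Yes

Row 0: (0,0)X 2/3 ✓ · (0,1)O 1/4 ✓ · (0,3)O 3/3 ✓
Row 1: (1,0)X 2/3 ✓ · (1,1)X 2/4 ✓ · (1,2)O 4/5 ✓ · (1,3)O 4/4 ✓ · (1,4)O 3/3 ✓
Row 2: (2,3)O 5/5 ✓
Row 3: (3,0)X 1/1 ✓ · (3,1)X 1/1 ✓ · (3,3)O 2/2 ✓ · (3,4)O 2/2 ✓
All meet the threshold, so the configuration is stable.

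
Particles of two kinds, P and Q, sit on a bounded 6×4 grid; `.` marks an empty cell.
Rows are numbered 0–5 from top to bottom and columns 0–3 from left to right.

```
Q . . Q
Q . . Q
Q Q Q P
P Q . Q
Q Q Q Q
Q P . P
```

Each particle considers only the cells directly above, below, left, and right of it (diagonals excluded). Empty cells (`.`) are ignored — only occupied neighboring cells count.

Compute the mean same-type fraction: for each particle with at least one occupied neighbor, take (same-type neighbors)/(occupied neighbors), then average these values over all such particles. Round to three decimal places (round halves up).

(0,0)Q 1/1
(0,3)Q 1/1
(1,0)Q 2/2
(1,3)Q 1/2
(2,0)Q 2/3
(2,1)Q 3/3
(2,2)Q 1/2
(2,3)P 0/3
(3,0)P 0/3
(3,1)Q 2/3
(3,3)Q 1/2
(4,0)Q 2/3
(4,1)Q 3/4
(4,2)Q 2/2
(4,3)Q 2/3
(5,0)Q 1/2
(5,1)P 0/2
(5,3)P 0/1
Sum over 18 particles: 1/1 + 1/1 + 2/2 + 1/2 + 2/3 + 3/3 + 1/2 + 0/3 + 0/3 + 2/3 + 1/2 + 2/3 + 3/4 + 2/2 + 2/3 + 1/2 + 0/2 + 0/1 = 125/12; mean = 125/12 ÷ 18 = 125/216 = 0.578703… → 0.579.

0.579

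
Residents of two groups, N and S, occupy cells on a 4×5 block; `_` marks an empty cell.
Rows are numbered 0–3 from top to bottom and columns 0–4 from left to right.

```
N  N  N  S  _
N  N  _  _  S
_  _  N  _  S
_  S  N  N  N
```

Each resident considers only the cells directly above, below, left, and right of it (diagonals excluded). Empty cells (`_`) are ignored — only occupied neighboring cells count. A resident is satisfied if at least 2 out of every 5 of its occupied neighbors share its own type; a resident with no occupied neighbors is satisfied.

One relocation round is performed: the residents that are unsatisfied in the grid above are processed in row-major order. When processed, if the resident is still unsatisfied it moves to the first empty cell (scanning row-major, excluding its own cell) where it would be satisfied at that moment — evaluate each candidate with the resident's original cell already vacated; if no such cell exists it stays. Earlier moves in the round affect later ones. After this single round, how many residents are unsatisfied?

0

Initially unsatisfied (in order): (0,3), (3,1).
  (0,3) → (0,4).
  (3,1) → (0,3).
Resulting grid:
N N N S S
N N _ _ S
_ _ N _ S
_ _ N N N
All satisfied now.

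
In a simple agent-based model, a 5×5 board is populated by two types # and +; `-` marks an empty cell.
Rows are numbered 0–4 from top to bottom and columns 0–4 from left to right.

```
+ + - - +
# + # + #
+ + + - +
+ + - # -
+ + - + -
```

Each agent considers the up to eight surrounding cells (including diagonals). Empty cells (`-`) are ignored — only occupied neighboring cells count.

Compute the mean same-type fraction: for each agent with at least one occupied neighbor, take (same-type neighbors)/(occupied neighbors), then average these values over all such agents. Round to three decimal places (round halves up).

0.528

(0,0)+ 2/3
(0,1)+ 2/4
(0,4)+ 1/2
(1,0)# 0/5
(1,1)+ 5/7
(1,2)# 0/5
(1,3)+ 3/5
(1,4)# 0/3
(2,0)+ 4/5
(2,1)+ 5/7
(2,2)+ 4/6
(2,4)+ 1/3
(3,0)+ 5/5
(3,1)+ 6/6
(3,3)# 0/3
(4,0)+ 3/3
(4,1)+ 3/3
(4,3)+ 0/1
Sum over 18 agents: 2/3 + 2/4 + 1/2 + 0/5 + 5/7 + 0/5 + 3/5 + 0/3 + 4/5 + 5/7 + 4/6 + 1/3 + 5/5 + 6/6 + 0/3 + 3/3 + 3/3 + 0/1 = 997/105; mean = 997/105 ÷ 18 = 997/1890 = 0.527513… → 0.528.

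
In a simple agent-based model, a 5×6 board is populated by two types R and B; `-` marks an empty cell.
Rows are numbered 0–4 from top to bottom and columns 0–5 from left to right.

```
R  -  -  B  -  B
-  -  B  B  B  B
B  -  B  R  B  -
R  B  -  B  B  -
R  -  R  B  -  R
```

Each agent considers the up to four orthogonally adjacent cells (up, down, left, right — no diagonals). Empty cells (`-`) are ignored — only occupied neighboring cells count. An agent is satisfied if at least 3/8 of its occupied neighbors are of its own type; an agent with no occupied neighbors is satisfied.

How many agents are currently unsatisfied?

5

Row 0: (0,0)R 0/0 ✓ · (0,3)B 1/1 ✓ · (0,5)B 1/1 ✓
Row 1: (1,2)B 2/2 ✓ · (1,3)B 3/4 ✓ · (1,4)B 3/3 ✓ · (1,5)B 2/2 ✓
Row 2: (2,0)B 0/1 ✗ · (2,2)B 1/2 ✓ · (2,3)R 0/4 ✗ · (2,4)B 2/3 ✓
Row 3: (3,0)R 1/3 ✗ · (3,1)B 0/1 ✗ · (3,3)B 2/3 ✓ · (3,4)B 2/2 ✓
Row 4: (4,0)R 1/1 ✓ · (4,2)R 0/1 ✗ · (4,3)B 1/2 ✓ · (4,5)R 0/0 ✓
Unsatisfied: (2,0), (2,3), (3,0), (3,1), (4,2) — 5 in total.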